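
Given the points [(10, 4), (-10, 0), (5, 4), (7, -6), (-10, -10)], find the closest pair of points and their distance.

Computing all pairwise distances among 5 points:

d((10, 4), (-10, 0)) = 20.3961
d((10, 4), (5, 4)) = 5.0 <-- minimum
d((10, 4), (7, -6)) = 10.4403
d((10, 4), (-10, -10)) = 24.4131
d((-10, 0), (5, 4)) = 15.5242
d((-10, 0), (7, -6)) = 18.0278
d((-10, 0), (-10, -10)) = 10.0
d((5, 4), (7, -6)) = 10.198
d((5, 4), (-10, -10)) = 20.5183
d((7, -6), (-10, -10)) = 17.4642

Closest pair: (10, 4) and (5, 4) with distance 5.0

The closest pair is (10, 4) and (5, 4) with Euclidean distance 5.0. For 5 points, brute-force pairwise comparison is shown above. For large n, the divide-and-conquer algorithm (sort by x, recurse on halves, check the dividing strip) achieves O(n log n).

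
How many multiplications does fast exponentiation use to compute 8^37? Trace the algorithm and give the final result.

Computing 8^37 by squaring (build up from 8^1; each line after the first costs one multiplication):

8^1 = 8
8^2 = (8^1)^2 = 8^2 = 64
8^4 = (8^2)^2 = 64^2 = 4096
8^8 = (8^4)^2 = 4096^2 = 16777216
8^9 = 8 * 8^8 = 8 * 16777216 = 134217728
8^18 = (8^9)^2 = 134217728^2 = 18014398509481984
8^36 = (8^18)^2 = 18014398509481984^2 = 324518553658426726783156020576256
8^37 = 8 * 8^36 = 8 * 324518553658426726783156020576256 = 2596148429267413814265248164610048

Result: 2596148429267413814265248164610048
Multiplications needed: 7 (7 lines after 8^1)

8^37 = 2596148429267413814265248164610048. Using exponentiation by squaring, this requires 7 multiplications. The key idea: if the exponent is even, square the half-power; if odd, multiply by the base once.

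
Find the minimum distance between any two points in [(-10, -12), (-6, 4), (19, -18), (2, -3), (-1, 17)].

Computing all pairwise distances among 5 points:

d((-10, -12), (-6, 4)) = 16.4924
d((-10, -12), (19, -18)) = 29.6142
d((-10, -12), (2, -3)) = 15.0
d((-10, -12), (-1, 17)) = 30.3645
d((-6, 4), (19, -18)) = 33.3017
d((-6, 4), (2, -3)) = 10.6301 <-- minimum
d((-6, 4), (-1, 17)) = 13.9284
d((19, -18), (2, -3)) = 22.6716
d((19, -18), (-1, 17)) = 40.3113
d((2, -3), (-1, 17)) = 20.2237

Closest pair: (-6, 4) and (2, -3) with distance 10.6301

The closest pair is (-6, 4) and (2, -3) with Euclidean distance 10.6301. For 5 points, brute-force pairwise comparison is shown above. For large n, the divide-and-conquer algorithm (sort by x, recurse on halves, check the dividing strip) achieves O(n log n).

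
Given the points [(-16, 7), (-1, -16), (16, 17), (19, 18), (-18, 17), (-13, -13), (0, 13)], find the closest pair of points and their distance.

Computing all pairwise distances among 7 points:

d((-16, 7), (-1, -16)) = 27.4591
d((-16, 7), (16, 17)) = 33.5261
d((-16, 7), (19, 18)) = 36.6879
d((-16, 7), (-18, 17)) = 10.198
d((-16, 7), (-13, -13)) = 20.2237
d((-16, 7), (0, 13)) = 17.088
d((-1, -16), (16, 17)) = 37.1214
d((-1, -16), (19, 18)) = 39.4462
d((-1, -16), (-18, 17)) = 37.1214
d((-1, -16), (-13, -13)) = 12.3693
d((-1, -16), (0, 13)) = 29.0172
d((16, 17), (19, 18)) = 3.1623 <-- minimum
d((16, 17), (-18, 17)) = 34.0
d((16, 17), (-13, -13)) = 41.7253
d((16, 17), (0, 13)) = 16.4924
d((19, 18), (-18, 17)) = 37.0135
d((19, 18), (-13, -13)) = 44.5533
d((19, 18), (0, 13)) = 19.6469
d((-18, 17), (-13, -13)) = 30.4138
d((-18, 17), (0, 13)) = 18.4391
d((-13, -13), (0, 13)) = 29.0689

Closest pair: (16, 17) and (19, 18) with distance 3.1623

The closest pair is (16, 17) and (19, 18) with Euclidean distance 3.1623. For 7 points, brute-force pairwise comparison is shown above. For large n, the divide-and-conquer algorithm (sort by x, recurse on halves, check the dividing strip) achieves O(n log n).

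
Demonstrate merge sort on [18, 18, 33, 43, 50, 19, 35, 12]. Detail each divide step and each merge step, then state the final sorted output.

Merge sort trace:

Split: [18, 18, 33, 43, 50, 19, 35, 12] -> [18, 18, 33, 43] and [50, 19, 35, 12]
  Split: [18, 18, 33, 43] -> [18, 18] and [33, 43]
    Split: [18, 18] -> [18] and [18]
    Merge: [18] + [18] -> [18, 18]
    Split: [33, 43] -> [33] and [43]
    Merge: [33] + [43] -> [33, 43]
  Merge: [18, 18] + [33, 43] -> [18, 18, 33, 43]
  Split: [50, 19, 35, 12] -> [50, 19] and [35, 12]
    Split: [50, 19] -> [50] and [19]
    Merge: [50] + [19] -> [19, 50]
    Split: [35, 12] -> [35] and [12]
    Merge: [35] + [12] -> [12, 35]
  Merge: [19, 50] + [12, 35] -> [12, 19, 35, 50]
Merge: [18, 18, 33, 43] + [12, 19, 35, 50] -> [12, 18, 18, 19, 33, 35, 43, 50]

Final sorted array: [12, 18, 18, 19, 33, 35, 43, 50]

The merge sort proceeds by recursively splitting the array and merging sorted halves.
After all merges, the sorted array is [12, 18, 18, 19, 33, 35, 43, 50].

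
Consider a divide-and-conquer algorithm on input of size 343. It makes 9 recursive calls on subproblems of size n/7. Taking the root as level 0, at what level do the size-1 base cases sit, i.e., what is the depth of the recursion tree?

For divide and conquer with division factor 7:

Problem sizes at each level:
Level 0: 343
Level 1: 49
Level 2: 7
Level 3: 1

The root is level 0 and the size-1 base case is level 3 (the tree spans levels 0 through 3, i.e. 4 levels counting the root), so the depth is the number of divisions: log_7(343) = 3

The recursion tree depth is log_7(343) = 3. At each level, the problem size is divided by 7, so it takes 3 divisions to reduce to a base case of size 1. The algorithm makes 9 recursive calls at each level.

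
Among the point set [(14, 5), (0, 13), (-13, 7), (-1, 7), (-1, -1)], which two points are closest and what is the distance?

Computing all pairwise distances among 5 points:

d((14, 5), (0, 13)) = 16.1245
d((14, 5), (-13, 7)) = 27.074
d((14, 5), (-1, 7)) = 15.1327
d((14, 5), (-1, -1)) = 16.1555
d((0, 13), (-13, 7)) = 14.3178
d((0, 13), (-1, 7)) = 6.0828 <-- minimum
d((0, 13), (-1, -1)) = 14.0357
d((-13, 7), (-1, 7)) = 12.0
d((-13, 7), (-1, -1)) = 14.4222
d((-1, 7), (-1, -1)) = 8.0

Closest pair: (0, 13) and (-1, 7) with distance 6.0828

The closest pair is (0, 13) and (-1, 7) with Euclidean distance 6.0828. For 5 points, brute-force pairwise comparison is shown above. For large n, the divide-and-conquer algorithm (sort by x, recurse on halves, check the dividing strip) achieves O(n log n).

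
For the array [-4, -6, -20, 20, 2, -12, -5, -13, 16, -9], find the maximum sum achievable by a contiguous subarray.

Using Kadane's algorithm on [-4, -6, -20, 20, 2, -12, -5, -13, 16, -9]:

Scanning through the array:
Position 1 (value -6): max_ending_here = -6, max_so_far = -4
Position 2 (value -20): max_ending_here = -20, max_so_far = -4
Position 3 (value 20): max_ending_here = 20, max_so_far = 20
Position 4 (value 2): max_ending_here = 22, max_so_far = 22
Position 5 (value -12): max_ending_here = 10, max_so_far = 22
Position 6 (value -5): max_ending_here = 5, max_so_far = 22
Position 7 (value -13): max_ending_here = -8, max_so_far = 22
Position 8 (value 16): max_ending_here = 16, max_so_far = 22
Position 9 (value -9): max_ending_here = 7, max_so_far = 22

Maximum subarray: [20, 2]
Maximum sum: 22

The maximum subarray is [20, 2] with sum 22. This subarray runs from index 3 to index 4.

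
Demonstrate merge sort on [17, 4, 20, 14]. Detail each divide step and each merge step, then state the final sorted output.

Merge sort trace:

Split: [17, 4, 20, 14] -> [17, 4] and [20, 14]
  Split: [17, 4] -> [17] and [4]
  Merge: [17] + [4] -> [4, 17]
  Split: [20, 14] -> [20] and [14]
  Merge: [20] + [14] -> [14, 20]
Merge: [4, 17] + [14, 20] -> [4, 14, 17, 20]

Final sorted array: [4, 14, 17, 20]

The merge sort proceeds by recursively splitting the array and merging sorted halves.
After all merges, the sorted array is [4, 14, 17, 20].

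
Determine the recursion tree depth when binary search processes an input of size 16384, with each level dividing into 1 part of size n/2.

For divide and conquer with division factor 2:

Problem sizes at each level:
Level 0: 16384
Level 1: 8192
Level 2: 4096
Level 3: 2048
Level 4: 1024
Level 5: 512
Level 6: 256
Level 7: 128
Level 8: 64
Level 9: 32
Level 10: 16
Level 11: 8
Level 12: 4
Level 13: 2
Level 14: 1

The root is level 0 and the size-1 base case is level 14 (the tree spans levels 0 through 14, i.e. 15 levels counting the root), so the depth is the number of divisions: log_2(16384) = 14

The recursion tree depth is log_2(16384) = 14. At each level, the problem size is divided by 2, so it takes 14 divisions to reduce to a base case of size 1. The algorithm makes 1 recursive call at each level.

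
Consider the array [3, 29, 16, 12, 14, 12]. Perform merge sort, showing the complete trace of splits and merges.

Merge sort trace:

Split: [3, 29, 16, 12, 14, 12] -> [3, 29, 16] and [12, 14, 12]
  Split: [3, 29, 16] -> [3] and [29, 16]
    Split: [29, 16] -> [29] and [16]
    Merge: [29] + [16] -> [16, 29]
  Merge: [3] + [16, 29] -> [3, 16, 29]
  Split: [12, 14, 12] -> [12] and [14, 12]
    Split: [14, 12] -> [14] and [12]
    Merge: [14] + [12] -> [12, 14]
  Merge: [12] + [12, 14] -> [12, 12, 14]
Merge: [3, 16, 29] + [12, 12, 14] -> [3, 12, 12, 14, 16, 29]

Final sorted array: [3, 12, 12, 14, 16, 29]

The merge sort proceeds by recursively splitting the array and merging sorted halves.
After all merges, the sorted array is [3, 12, 12, 14, 16, 29].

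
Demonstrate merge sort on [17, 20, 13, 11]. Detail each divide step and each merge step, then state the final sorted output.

Merge sort trace:

Split: [17, 20, 13, 11] -> [17, 20] and [13, 11]
  Split: [17, 20] -> [17] and [20]
  Merge: [17] + [20] -> [17, 20]
  Split: [13, 11] -> [13] and [11]
  Merge: [13] + [11] -> [11, 13]
Merge: [17, 20] + [11, 13] -> [11, 13, 17, 20]

Final sorted array: [11, 13, 17, 20]

The merge sort proceeds by recursively splitting the array and merging sorted halves.
After all merges, the sorted array is [11, 13, 17, 20].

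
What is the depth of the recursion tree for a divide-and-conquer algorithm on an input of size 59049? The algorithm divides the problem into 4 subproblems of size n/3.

For divide and conquer with division factor 3:

Problem sizes at each level:
Level 0: 59049
Level 1: 19683
Level 2: 6561
Level 3: 2187
Level 4: 729
Level 5: 243
Level 6: 81
Level 7: 27
Level 8: 9
Level 9: 3
Level 10: 1

The root is level 0 and the size-1 base case is level 10 (the tree spans levels 0 through 10, i.e. 11 levels counting the root), so the depth is the number of divisions: log_3(59049) = 10

The recursion tree depth is log_3(59049) = 10. At each level, the problem size is divided by 3, so it takes 10 divisions to reduce to a base case of size 1. The algorithm makes 4 recursive calls at each level.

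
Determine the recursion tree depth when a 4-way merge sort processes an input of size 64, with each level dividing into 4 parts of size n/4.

For divide and conquer with division factor 4:

Problem sizes at each level:
Level 0: 64
Level 1: 16
Level 2: 4
Level 3: 1

The root is level 0 and the size-1 base case is level 3 (the tree spans levels 0 through 3, i.e. 4 levels counting the root), so the depth is the number of divisions: log_4(64) = 3

The recursion tree depth is log_4(64) = 3. At each level, the problem size is divided by 4, so it takes 3 divisions to reduce to a base case of size 1. The algorithm makes 4 recursive calls at each level.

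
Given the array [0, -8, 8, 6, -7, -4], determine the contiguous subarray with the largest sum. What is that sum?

Using Kadane's algorithm on [0, -8, 8, 6, -7, -4]:

Scanning through the array:
Position 1 (value -8): max_ending_here = -8, max_so_far = 0
Position 2 (value 8): max_ending_here = 8, max_so_far = 8
Position 3 (value 6): max_ending_here = 14, max_so_far = 14
Position 4 (value -7): max_ending_here = 7, max_so_far = 14
Position 5 (value -4): max_ending_here = 3, max_so_far = 14

Maximum subarray: [8, 6]
Maximum sum: 14

The maximum subarray is [8, 6] with sum 14. This subarray runs from index 2 to index 3.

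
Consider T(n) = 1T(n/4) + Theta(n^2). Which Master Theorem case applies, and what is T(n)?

Master Theorem for T(n) = 1T(n/4) + O(n^2):

a = 1, b = 4, c = 2
log_b(a) = log_4(1) = 0.0000

Case 3: c = 2 > log_4(1) = 0.0000
T(n) = O(n^2) = O(n^2)

For T(n) = 1T(n/4) + O(n^2): log_4(1) = 0.0000. This is Case 3 of the Master Theorem (c > log_b(a), work dominated by root), giving O(n^2).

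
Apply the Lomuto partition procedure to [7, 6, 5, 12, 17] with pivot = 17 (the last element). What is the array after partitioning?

Lomuto partition with pivot = 17:

Initial array: [7, 6, 5, 12, 17]

arr[0]=7 <= 17: swap with position 0, array becomes [7, 6, 5, 12, 17]
arr[1]=6 <= 17: swap with position 1, array becomes [7, 6, 5, 12, 17]
arr[2]=5 <= 17: swap with position 2, array becomes [7, 6, 5, 12, 17]
arr[3]=12 <= 17: swap with position 3, array becomes [7, 6, 5, 12, 17]

Place pivot at position 4: [7, 6, 5, 12, 17]
Pivot position: 4

After partitioning with pivot 17, the array becomes [7, 6, 5, 12, 17]. The pivot is placed at index 4. All elements to the left of the pivot are <= 17, and all elements to the right are > 17.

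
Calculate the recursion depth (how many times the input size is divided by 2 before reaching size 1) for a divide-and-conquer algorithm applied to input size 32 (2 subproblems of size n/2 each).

For divide and conquer with division factor 2:

Problem sizes at each level:
Level 0: 32
Level 1: 16
Level 2: 8
Level 3: 4
Level 4: 2
Level 5: 1

The root is level 0 and the size-1 base case is level 5 (the tree spans levels 0 through 5, i.e. 6 levels counting the root), so the depth is the number of divisions: log_2(32) = 5

The recursion tree depth is log_2(32) = 5. At each level, the problem size is divided by 2, so it takes 5 divisions to reduce to a base case of size 1. The algorithm makes 2 recursive calls at each level.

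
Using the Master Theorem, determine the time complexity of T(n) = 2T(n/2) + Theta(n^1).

Master Theorem for T(n) = 2T(n/2) + O(n^1):

a = 2, b = 2, c = 1
log_b(a) = log_2(2) = 1.0000

Case 2: c = 1 = log_2(2) = 1.0000
T(n) = O(n^1 log n) = O(n log n)

For T(n) = 2T(n/2) + O(n^1): log_2(2) = 1.0000. This is Case 2 of the Master Theorem (c = log_b(a), equal work at all levels), giving O(n log n).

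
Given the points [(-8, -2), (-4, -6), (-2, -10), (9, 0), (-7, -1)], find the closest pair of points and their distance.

Computing all pairwise distances among 5 points:

d((-8, -2), (-4, -6)) = 5.6569
d((-8, -2), (-2, -10)) = 10.0
d((-8, -2), (9, 0)) = 17.1172
d((-8, -2), (-7, -1)) = 1.4142 <-- minimum
d((-4, -6), (-2, -10)) = 4.4721
d((-4, -6), (9, 0)) = 14.3178
d((-4, -6), (-7, -1)) = 5.831
d((-2, -10), (9, 0)) = 14.8661
d((-2, -10), (-7, -1)) = 10.2956
d((9, 0), (-7, -1)) = 16.0312

Closest pair: (-8, -2) and (-7, -1) with distance 1.4142

The closest pair is (-8, -2) and (-7, -1) with Euclidean distance 1.4142. For 5 points, brute-force pairwise comparison is shown above. For large n, the divide-and-conquer algorithm (sort by x, recurse on halves, check the dividing strip) achieves O(n log n).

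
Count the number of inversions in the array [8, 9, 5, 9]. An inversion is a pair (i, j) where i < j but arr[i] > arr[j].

Finding inversions in [8, 9, 5, 9]:

(0, 2): arr[0]=8 > arr[2]=5
(1, 2): arr[1]=9 > arr[2]=5

Total inversions: 2

The array has 2 inversion(s): (0,2), (1,2). Each pair (i,j) satisfies i < j and arr[i] > arr[j].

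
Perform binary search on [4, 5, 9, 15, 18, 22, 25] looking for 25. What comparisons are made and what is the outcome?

Binary search for 25 in [4, 5, 9, 15, 18, 22, 25]:

lo=0, hi=6, mid=3, arr[mid]=15 -> 15 < 25, search right half
lo=4, hi=6, mid=5, arr[mid]=22 -> 22 < 25, search right half
lo=6, hi=6, mid=6, arr[mid]=25 -> Found target at index 6!

Binary search finds 25 at index 6 after 3 comparisons. The search repeatedly halves the search space by comparing with the middle element.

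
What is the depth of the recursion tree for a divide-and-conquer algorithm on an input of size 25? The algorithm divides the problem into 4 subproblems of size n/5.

For divide and conquer with division factor 5:

Problem sizes at each level:
Level 0: 25
Level 1: 5
Level 2: 1

The root is level 0 and the size-1 base case is level 2 (the tree spans levels 0 through 2, i.e. 3 levels counting the root), so the depth is the number of divisions: log_5(25) = 2

The recursion tree depth is log_5(25) = 2. At each level, the problem size is divided by 5, so it takes 2 divisions to reduce to a base case of size 1. The algorithm makes 4 recursive calls at each level.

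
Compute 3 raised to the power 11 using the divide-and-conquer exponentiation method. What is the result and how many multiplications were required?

Computing 3^11 by squaring (build up from 3^1; each line after the first costs one multiplication):

3^1 = 3
3^2 = (3^1)^2 = 3^2 = 9
3^4 = (3^2)^2 = 9^2 = 81
3^5 = 3 * 3^4 = 3 * 81 = 243
3^10 = (3^5)^2 = 243^2 = 59049
3^11 = 3 * 3^10 = 3 * 59049 = 177147

Result: 177147
Multiplications needed: 5 (5 lines after 3^1)

3^11 = 177147. Using exponentiation by squaring, this requires 5 multiplications. The key idea: if the exponent is even, square the half-power; if odd, multiply by the base once.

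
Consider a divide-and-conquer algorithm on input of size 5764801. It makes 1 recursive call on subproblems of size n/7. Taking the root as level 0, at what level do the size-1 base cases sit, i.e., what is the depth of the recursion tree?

For divide and conquer with division factor 7:

Problem sizes at each level:
Level 0: 5764801
Level 1: 823543
Level 2: 117649
Level 3: 16807
Level 4: 2401
Level 5: 343
Level 6: 49
Level 7: 7
Level 8: 1

The root is level 0 and the size-1 base case is level 8 (the tree spans levels 0 through 8, i.e. 9 levels counting the root), so the depth is the number of divisions: log_7(5764801) = 8

The recursion tree depth is log_7(5764801) = 8. At each level, the problem size is divided by 7, so it takes 8 divisions to reduce to a base case of size 1. The algorithm makes 1 recursive call at each level.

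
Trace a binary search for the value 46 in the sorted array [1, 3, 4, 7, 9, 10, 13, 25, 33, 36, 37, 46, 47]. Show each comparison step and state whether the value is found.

Binary search for 46 in [1, 3, 4, 7, 9, 10, 13, 25, 33, 36, 37, 46, 47]:

lo=0, hi=12, mid=6, arr[mid]=13 -> 13 < 46, search right half
lo=7, hi=12, mid=9, arr[mid]=36 -> 36 < 46, search right half
lo=10, hi=12, mid=11, arr[mid]=46 -> Found target at index 11!

Binary search finds 46 at index 11 after 3 comparisons. The search repeatedly halves the search space by comparing with the middle element.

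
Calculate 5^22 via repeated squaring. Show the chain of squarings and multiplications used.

Computing 5^22 by squaring (build up from 5^1; each line after the first costs one multiplication):

5^1 = 5
5^2 = (5^1)^2 = 5^2 = 25
5^4 = (5^2)^2 = 25^2 = 625
5^5 = 5 * 5^4 = 5 * 625 = 3125
5^10 = (5^5)^2 = 3125^2 = 9765625
5^11 = 5 * 5^10 = 5 * 9765625 = 48828125
5^22 = (5^11)^2 = 48828125^2 = 2384185791015625

Result: 2384185791015625
Multiplications needed: 6 (6 lines after 5^1)

5^22 = 2384185791015625. Using exponentiation by squaring, this requires 6 multiplications. The key idea: if the exponent is even, square the half-power; if odd, multiply by the base once.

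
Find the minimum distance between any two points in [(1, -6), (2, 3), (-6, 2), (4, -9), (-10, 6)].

Computing all pairwise distances among 5 points:

d((1, -6), (2, 3)) = 9.0554
d((1, -6), (-6, 2)) = 10.6301
d((1, -6), (4, -9)) = 4.2426 <-- minimum
d((1, -6), (-10, 6)) = 16.2788
d((2, 3), (-6, 2)) = 8.0623
d((2, 3), (4, -9)) = 12.1655
d((2, 3), (-10, 6)) = 12.3693
d((-6, 2), (4, -9)) = 14.8661
d((-6, 2), (-10, 6)) = 5.6569
d((4, -9), (-10, 6)) = 20.5183

Closest pair: (1, -6) and (4, -9) with distance 4.2426

The closest pair is (1, -6) and (4, -9) with Euclidean distance 4.2426. For 5 points, brute-force pairwise comparison is shown above. For large n, the divide-and-conquer algorithm (sort by x, recurse on halves, check the dividing strip) achieves O(n log n).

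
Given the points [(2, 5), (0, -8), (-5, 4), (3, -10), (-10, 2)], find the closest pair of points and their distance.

Computing all pairwise distances among 5 points:

d((2, 5), (0, -8)) = 13.1529
d((2, 5), (-5, 4)) = 7.0711
d((2, 5), (3, -10)) = 15.0333
d((2, 5), (-10, 2)) = 12.3693
d((0, -8), (-5, 4)) = 13.0
d((0, -8), (3, -10)) = 3.6056 <-- minimum
d((0, -8), (-10, 2)) = 14.1421
d((-5, 4), (3, -10)) = 16.1245
d((-5, 4), (-10, 2)) = 5.3852
d((3, -10), (-10, 2)) = 17.6918

Closest pair: (0, -8) and (3, -10) with distance 3.6056

The closest pair is (0, -8) and (3, -10) with Euclidean distance 3.6056. For 5 points, brute-force pairwise comparison is shown above. For large n, the divide-and-conquer algorithm (sort by x, recurse on halves, check the dividing strip) achieves O(n log n).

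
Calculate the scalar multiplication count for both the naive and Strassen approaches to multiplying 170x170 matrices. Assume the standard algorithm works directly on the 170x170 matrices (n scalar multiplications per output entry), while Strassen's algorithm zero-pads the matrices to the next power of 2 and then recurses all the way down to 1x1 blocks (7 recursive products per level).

Matrix multiplication for 170x170 matrices:

Strassen's algorithm requires power-of-2 dimensions. Pad 170x170 to 256x256 (next power of 2).

Standard algorithm: 170^3 = 4913000 multiplications
Strassen's algorithm: 7^(log2(256)) = 7^8 = 5764801 multiplications
Difference: 4913000 - 5764801 = -851801 (Strassen uses MORE here due to padding overhead — for small or just-over-power-of-2 n, padding can outweigh the per-level savings)

Standard: 4913000 multiplications (170^3). Strassen: 5764801 multiplications (7^8, after padding to 256x256). Strassen reduces 8 recursive multiplications to 7 at each level.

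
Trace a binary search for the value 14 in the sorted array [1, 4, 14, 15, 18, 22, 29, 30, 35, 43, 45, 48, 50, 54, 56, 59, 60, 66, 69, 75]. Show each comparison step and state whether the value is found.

Binary search for 14 in [1, 4, 14, 15, 18, 22, 29, 30, 35, 43, 45, 48, 50, 54, 56, 59, 60, 66, 69, 75]:

lo=0, hi=19, mid=9, arr[mid]=43 -> 43 > 14, search left half
lo=0, hi=8, mid=4, arr[mid]=18 -> 18 > 14, search left half
lo=0, hi=3, mid=1, arr[mid]=4 -> 4 < 14, search right half
lo=2, hi=3, mid=2, arr[mid]=14 -> Found target at index 2!

Binary search finds 14 at index 2 after 4 comparisons. The search repeatedly halves the search space by comparing with the middle element.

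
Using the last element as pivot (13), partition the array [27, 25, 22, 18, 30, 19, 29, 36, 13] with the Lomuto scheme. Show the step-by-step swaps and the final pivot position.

Lomuto partition with pivot = 13:

Initial array: [27, 25, 22, 18, 30, 19, 29, 36, 13]

arr[0]=27 > 13: no swap
arr[1]=25 > 13: no swap
arr[2]=22 > 13: no swap
arr[3]=18 > 13: no swap
arr[4]=30 > 13: no swap
arr[5]=19 > 13: no swap
arr[6]=29 > 13: no swap
arr[7]=36 > 13: no swap

Place pivot at position 0: [13, 25, 22, 18, 30, 19, 29, 36, 27]
Pivot position: 0

After partitioning with pivot 13, the array becomes [13, 25, 22, 18, 30, 19, 29, 36, 27]. The pivot is placed at index 0. All elements to the left of the pivot are <= 13, and all elements to the right are > 13.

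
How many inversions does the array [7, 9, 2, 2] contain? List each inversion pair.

Finding inversions in [7, 9, 2, 2]:

(0, 2): arr[0]=7 > arr[2]=2
(0, 3): arr[0]=7 > arr[3]=2
(1, 2): arr[1]=9 > arr[2]=2
(1, 3): arr[1]=9 > arr[3]=2

Total inversions: 4

The array has 4 inversion(s): (0,2), (0,3), (1,2), (1,3). Each pair (i,j) satisfies i < j and arr[i] > arr[j].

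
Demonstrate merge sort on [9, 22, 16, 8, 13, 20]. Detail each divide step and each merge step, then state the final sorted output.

Merge sort trace:

Split: [9, 22, 16, 8, 13, 20] -> [9, 22, 16] and [8, 13, 20]
  Split: [9, 22, 16] -> [9] and [22, 16]
    Split: [22, 16] -> [22] and [16]
    Merge: [22] + [16] -> [16, 22]
  Merge: [9] + [16, 22] -> [9, 16, 22]
  Split: [8, 13, 20] -> [8] and [13, 20]
    Split: [13, 20] -> [13] and [20]
    Merge: [13] + [20] -> [13, 20]
  Merge: [8] + [13, 20] -> [8, 13, 20]
Merge: [9, 16, 22] + [8, 13, 20] -> [8, 9, 13, 16, 20, 22]

Final sorted array: [8, 9, 13, 16, 20, 22]

The merge sort proceeds by recursively splitting the array and merging sorted halves.
After all merges, the sorted array is [8, 9, 13, 16, 20, 22].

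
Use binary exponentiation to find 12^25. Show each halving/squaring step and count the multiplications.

Computing 12^25 by squaring (build up from 12^1; each line after the first costs one multiplication):

12^1 = 12
12^2 = (12^1)^2 = 12^2 = 144
12^3 = 12 * 12^2 = 12 * 144 = 1728
12^6 = (12^3)^2 = 1728^2 = 2985984
12^12 = (12^6)^2 = 2985984^2 = 8916100448256
12^24 = (12^12)^2 = 8916100448256^2 = 79496847203390844133441536
12^25 = 12 * 12^24 = 12 * 79496847203390844133441536 = 953962166440690129601298432

Result: 953962166440690129601298432
Multiplications needed: 6 (6 lines after 12^1)

12^25 = 953962166440690129601298432. Using exponentiation by squaring, this requires 6 multiplications. The key idea: if the exponent is even, square the half-power; if odd, multiply by the base once.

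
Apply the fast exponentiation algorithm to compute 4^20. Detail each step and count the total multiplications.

Computing 4^20 by squaring (build up from 4^1; each line after the first costs one multiplication):

4^1 = 4
4^2 = (4^1)^2 = 4^2 = 16
4^4 = (4^2)^2 = 16^2 = 256
4^5 = 4 * 4^4 = 4 * 256 = 1024
4^10 = (4^5)^2 = 1024^2 = 1048576
4^20 = (4^10)^2 = 1048576^2 = 1099511627776

Result: 1099511627776
Multiplications needed: 5 (5 lines after 4^1)

4^20 = 1099511627776. Using exponentiation by squaring, this requires 5 multiplications. The key idea: if the exponent is even, square the half-power; if odd, multiply by the base once.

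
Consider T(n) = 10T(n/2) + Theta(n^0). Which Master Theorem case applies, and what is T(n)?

Master Theorem for T(n) = 10T(n/2) + O(n^0):

a = 10, b = 2, c = 0
log_b(a) = log_2(10) = 3.3219

Case 1: c = 0 < log_2(10) = 3.3219
T(n) = O(n^(log_2 10))

For T(n) = 10T(n/2) + O(n^0): log_2(10) = 3.3219. This is Case 1 of the Master Theorem (c < log_b(a), work dominated by leaves), giving O(n^(log_2 10)).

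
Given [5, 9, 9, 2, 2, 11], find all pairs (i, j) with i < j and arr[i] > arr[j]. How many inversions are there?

Finding inversions in [5, 9, 9, 2, 2, 11]:

(0, 3): arr[0]=5 > arr[3]=2
(0, 4): arr[0]=5 > arr[4]=2
(1, 3): arr[1]=9 > arr[3]=2
(1, 4): arr[1]=9 > arr[4]=2
(2, 3): arr[2]=9 > arr[3]=2
(2, 4): arr[2]=9 > arr[4]=2

Total inversions: 6

The array has 6 inversion(s): (0,3), (0,4), (1,3), (1,4), (2,3), (2,4). Each pair (i,j) satisfies i < j and arr[i] > arr[j].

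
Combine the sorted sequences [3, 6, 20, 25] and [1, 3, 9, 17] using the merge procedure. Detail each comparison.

Merging process:

Compare 3 vs 1: take 1 from right. Merged: [1]
Compare 3 vs 3: take 3 from left. Merged: [1, 3]
Compare 6 vs 3: take 3 from right. Merged: [1, 3, 3]
Compare 6 vs 9: take 6 from left. Merged: [1, 3, 3, 6]
Compare 20 vs 9: take 9 from right. Merged: [1, 3, 3, 6, 9]
Compare 20 vs 17: take 17 from right. Merged: [1, 3, 3, 6, 9, 17]
Append remaining from left: [20, 25]. Merged: [1, 3, 3, 6, 9, 17, 20, 25]

Final merged array: [1, 3, 3, 6, 9, 17, 20, 25]
Total comparisons: 6

The merged array is [1, 3, 3, 6, 9, 17, 20, 25], requiring 6 comparisons. The merge step runs in O(n) time where n is the total number of elements.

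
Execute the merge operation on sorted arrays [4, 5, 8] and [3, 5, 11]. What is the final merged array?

Merging process:

Compare 4 vs 3: take 3 from right. Merged: [3]
Compare 4 vs 5: take 4 from left. Merged: [3, 4]
Compare 5 vs 5: take 5 from left. Merged: [3, 4, 5]
Compare 8 vs 5: take 5 from right. Merged: [3, 4, 5, 5]
Compare 8 vs 11: take 8 from left. Merged: [3, 4, 5, 5, 8]
Append remaining from right: [11]. Merged: [3, 4, 5, 5, 8, 11]

Final merged array: [3, 4, 5, 5, 8, 11]
Total comparisons: 5

The merged array is [3, 4, 5, 5, 8, 11], requiring 5 comparisons. The merge step runs in O(n) time where n is the total number of elements.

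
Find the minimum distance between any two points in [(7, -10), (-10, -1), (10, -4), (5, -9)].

Computing all pairwise distances among 4 points:

d((7, -10), (-10, -1)) = 19.2354
d((7, -10), (10, -4)) = 6.7082
d((7, -10), (5, -9)) = 2.2361 <-- minimum
d((-10, -1), (10, -4)) = 20.2237
d((-10, -1), (5, -9)) = 17.0
d((10, -4), (5, -9)) = 7.0711

Closest pair: (7, -10) and (5, -9) with distance 2.2361

The closest pair is (7, -10) and (5, -9) with Euclidean distance 2.2361. For 4 points, brute-force pairwise comparison is shown above. For large n, the divide-and-conquer algorithm (sort by x, recurse on halves, check the dividing strip) achieves O(n log n).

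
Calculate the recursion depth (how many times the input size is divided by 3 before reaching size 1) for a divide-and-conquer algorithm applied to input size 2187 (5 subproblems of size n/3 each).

For divide and conquer with division factor 3:

Problem sizes at each level:
Level 0: 2187
Level 1: 729
Level 2: 243
Level 3: 81
Level 4: 27
Level 5: 9
Level 6: 3
Level 7: 1

The root is level 0 and the size-1 base case is level 7 (the tree spans levels 0 through 7, i.e. 8 levels counting the root), so the depth is the number of divisions: log_3(2187) = 7

The recursion tree depth is log_3(2187) = 7. At each level, the problem size is divided by 3, so it takes 7 divisions to reduce to a base case of size 1. The algorithm makes 5 recursive calls at each level.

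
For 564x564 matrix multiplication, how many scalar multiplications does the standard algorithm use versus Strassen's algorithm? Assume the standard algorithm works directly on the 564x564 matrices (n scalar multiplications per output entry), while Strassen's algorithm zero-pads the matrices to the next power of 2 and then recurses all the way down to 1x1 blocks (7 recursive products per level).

Matrix multiplication for 564x564 matrices:

Strassen's algorithm requires power-of-2 dimensions. Pad 564x564 to 1024x1024 (next power of 2).

Standard algorithm: 564^3 = 179406144 multiplications
Strassen's algorithm: 7^(log2(1024)) = 7^10 = 282475249 multiplications
Difference: 179406144 - 282475249 = -103069105 (Strassen uses MORE here due to padding overhead — for small or just-over-power-of-2 n, padding can outweigh the per-level savings)

Standard: 179406144 multiplications (564^3). Strassen: 282475249 multiplications (7^10, after padding to 1024x1024). Strassen reduces 8 recursive multiplications to 7 at each level.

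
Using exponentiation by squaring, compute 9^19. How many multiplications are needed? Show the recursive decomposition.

Computing 9^19 by squaring (build up from 9^1; each line after the first costs one multiplication):

9^1 = 9
9^2 = (9^1)^2 = 9^2 = 81
9^4 = (9^2)^2 = 81^2 = 6561
9^8 = (9^4)^2 = 6561^2 = 43046721
9^9 = 9 * 9^8 = 9 * 43046721 = 387420489
9^18 = (9^9)^2 = 387420489^2 = 150094635296999121
9^19 = 9 * 9^18 = 9 * 150094635296999121 = 1350851717672992089

Result: 1350851717672992089
Multiplications needed: 6 (6 lines after 9^1)

9^19 = 1350851717672992089. Using exponentiation by squaring, this requires 6 multiplications. The key idea: if the exponent is even, square the half-power; if odd, multiply by the base once.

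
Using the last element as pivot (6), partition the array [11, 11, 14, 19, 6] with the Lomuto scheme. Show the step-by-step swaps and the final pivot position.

Lomuto partition with pivot = 6:

Initial array: [11, 11, 14, 19, 6]

arr[0]=11 > 6: no swap
arr[1]=11 > 6: no swap
arr[2]=14 > 6: no swap
arr[3]=19 > 6: no swap

Place pivot at position 0: [6, 11, 14, 19, 11]
Pivot position: 0

After partitioning with pivot 6, the array becomes [6, 11, 14, 19, 11]. The pivot is placed at index 0. All elements to the left of the pivot are <= 6, and all elements to the right are > 6.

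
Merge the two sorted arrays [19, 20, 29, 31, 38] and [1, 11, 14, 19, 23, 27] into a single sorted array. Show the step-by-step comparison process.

Merging process:

Compare 19 vs 1: take 1 from right. Merged: [1]
Compare 19 vs 11: take 11 from right. Merged: [1, 11]
Compare 19 vs 14: take 14 from right. Merged: [1, 11, 14]
Compare 19 vs 19: take 19 from left. Merged: [1, 11, 14, 19]
Compare 20 vs 19: take 19 from right. Merged: [1, 11, 14, 19, 19]
Compare 20 vs 23: take 20 from left. Merged: [1, 11, 14, 19, 19, 20]
Compare 29 vs 23: take 23 from right. Merged: [1, 11, 14, 19, 19, 20, 23]
Compare 29 vs 27: take 27 from right. Merged: [1, 11, 14, 19, 19, 20, 23, 27]
Append remaining from left: [29, 31, 38]. Merged: [1, 11, 14, 19, 19, 20, 23, 27, 29, 31, 38]

Final merged array: [1, 11, 14, 19, 19, 20, 23, 27, 29, 31, 38]
Total comparisons: 8

The merged array is [1, 11, 14, 19, 19, 20, 23, 27, 29, 31, 38], requiring 8 comparisons. The merge step runs in O(n) time where n is the total number of elements.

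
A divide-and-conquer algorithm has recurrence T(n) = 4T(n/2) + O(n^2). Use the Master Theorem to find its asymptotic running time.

Master Theorem for T(n) = 4T(n/2) + O(n^2):

a = 4, b = 2, c = 2
log_b(a) = log_2(4) = 2.0000

Case 2: c = 2 = log_2(4) = 2.0000
T(n) = O(n^2 log n) = O(n^2 log n)

For T(n) = 4T(n/2) + O(n^2): log_2(4) = 2.0000. This is Case 2 of the Master Theorem (c = log_b(a), equal work at all levels), giving O(n^2 log n).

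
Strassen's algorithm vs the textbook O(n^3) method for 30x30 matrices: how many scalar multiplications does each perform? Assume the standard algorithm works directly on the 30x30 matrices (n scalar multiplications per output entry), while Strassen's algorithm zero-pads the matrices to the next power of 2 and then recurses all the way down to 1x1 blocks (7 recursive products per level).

Matrix multiplication for 30x30 matrices:

Strassen's algorithm requires power-of-2 dimensions. Pad 30x30 to 32x32 (next power of 2).

Standard algorithm: 30^3 = 27000 multiplications
Strassen's algorithm: 7^(log2(32)) = 7^5 = 16807 multiplications
Savings: 27000 - 16807 = 10193 multiplications

Standard: 27000 multiplications (30^3). Strassen: 16807 multiplications (7^5, after padding to 32x32). Strassen reduces 8 recursive multiplications to 7 at each level.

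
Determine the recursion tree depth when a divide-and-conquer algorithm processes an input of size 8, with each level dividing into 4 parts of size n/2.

For divide and conquer with division factor 2:

Problem sizes at each level:
Level 0: 8
Level 1: 4
Level 2: 2
Level 3: 1

The root is level 0 and the size-1 base case is level 3 (the tree spans levels 0 through 3, i.e. 4 levels counting the root), so the depth is the number of divisions: log_2(8) = 3

The recursion tree depth is log_2(8) = 3. At each level, the problem size is divided by 2, so it takes 3 divisions to reduce to a base case of size 1. The algorithm makes 4 recursive calls at each level.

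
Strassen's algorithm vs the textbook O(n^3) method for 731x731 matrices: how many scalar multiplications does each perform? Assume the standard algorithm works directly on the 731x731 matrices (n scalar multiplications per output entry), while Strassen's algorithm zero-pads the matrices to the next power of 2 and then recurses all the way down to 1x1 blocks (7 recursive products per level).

Matrix multiplication for 731x731 matrices:

Strassen's algorithm requires power-of-2 dimensions. Pad 731x731 to 1024x1024 (next power of 2).

Standard algorithm: 731^3 = 390617891 multiplications
Strassen's algorithm: 7^(log2(1024)) = 7^10 = 282475249 multiplications
Savings: 390617891 - 282475249 = 108142642 multiplications

Standard: 390617891 multiplications (731^3). Strassen: 282475249 multiplications (7^10, after padding to 1024x1024). Strassen reduces 8 recursive multiplications to 7 at each level.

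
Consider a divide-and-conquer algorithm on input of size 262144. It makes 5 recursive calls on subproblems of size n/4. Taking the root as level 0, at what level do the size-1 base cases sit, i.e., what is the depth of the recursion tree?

For divide and conquer with division factor 4:

Problem sizes at each level:
Level 0: 262144
Level 1: 65536
Level 2: 16384
Level 3: 4096
Level 4: 1024
Level 5: 256
Level 6: 64
Level 7: 16
Level 8: 4
Level 9: 1

The root is level 0 and the size-1 base case is level 9 (the tree spans levels 0 through 9, i.e. 10 levels counting the root), so the depth is the number of divisions: log_4(262144) = 9

The recursion tree depth is log_4(262144) = 9. At each level, the problem size is divided by 4, so it takes 9 divisions to reduce to a base case of size 1. The algorithm makes 5 recursive calls at each level.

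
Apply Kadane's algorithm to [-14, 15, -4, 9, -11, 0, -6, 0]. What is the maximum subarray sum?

Using Kadane's algorithm on [-14, 15, -4, 9, -11, 0, -6, 0]:

Scanning through the array:
Position 1 (value 15): max_ending_here = 15, max_so_far = 15
Position 2 (value -4): max_ending_here = 11, max_so_far = 15
Position 3 (value 9): max_ending_here = 20, max_so_far = 20
Position 4 (value -11): max_ending_here = 9, max_so_far = 20
Position 5 (value 0): max_ending_here = 9, max_so_far = 20
Position 6 (value -6): max_ending_here = 3, max_so_far = 20
Position 7 (value 0): max_ending_here = 3, max_so_far = 20

Maximum subarray: [15, -4, 9]
Maximum sum: 20

The maximum subarray is [15, -4, 9] with sum 20. This subarray runs from index 1 to index 3.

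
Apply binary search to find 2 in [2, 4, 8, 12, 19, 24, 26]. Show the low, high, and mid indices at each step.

Binary search for 2 in [2, 4, 8, 12, 19, 24, 26]:

lo=0, hi=6, mid=3, arr[mid]=12 -> 12 > 2, search left half
lo=0, hi=2, mid=1, arr[mid]=4 -> 4 > 2, search left half
lo=0, hi=0, mid=0, arr[mid]=2 -> Found target at index 0!

Binary search finds 2 at index 0 after 3 comparisons. The search repeatedly halves the search space by comparing with the middle element.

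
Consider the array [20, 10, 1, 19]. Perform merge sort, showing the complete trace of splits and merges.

Merge sort trace:

Split: [20, 10, 1, 19] -> [20, 10] and [1, 19]
  Split: [20, 10] -> [20] and [10]
  Merge: [20] + [10] -> [10, 20]
  Split: [1, 19] -> [1] and [19]
  Merge: [1] + [19] -> [1, 19]
Merge: [10, 20] + [1, 19] -> [1, 10, 19, 20]

Final sorted array: [1, 10, 19, 20]

The merge sort proceeds by recursively splitting the array and merging sorted halves.
After all merges, the sorted array is [1, 10, 19, 20].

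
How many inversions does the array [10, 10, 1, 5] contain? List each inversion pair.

Finding inversions in [10, 10, 1, 5]:

(0, 2): arr[0]=10 > arr[2]=1
(0, 3): arr[0]=10 > arr[3]=5
(1, 2): arr[1]=10 > arr[2]=1
(1, 3): arr[1]=10 > arr[3]=5

Total inversions: 4

The array has 4 inversion(s): (0,2), (0,3), (1,2), (1,3). Each pair (i,j) satisfies i < j and arr[i] > arr[j].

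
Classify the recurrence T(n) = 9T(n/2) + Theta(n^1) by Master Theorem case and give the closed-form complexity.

Master Theorem for T(n) = 9T(n/2) + O(n^1):

a = 9, b = 2, c = 1
log_b(a) = log_2(9) = 3.1699

Case 1: c = 1 < log_2(9) = 3.1699
T(n) = O(n^(log_2 9))

For T(n) = 9T(n/2) + O(n^1): log_2(9) = 3.1699. This is Case 1 of the Master Theorem (c < log_b(a), work dominated by leaves), giving O(n^(log_2 9)).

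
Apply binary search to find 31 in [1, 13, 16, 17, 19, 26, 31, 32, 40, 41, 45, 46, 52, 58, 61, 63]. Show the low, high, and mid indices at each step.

Binary search for 31 in [1, 13, 16, 17, 19, 26, 31, 32, 40, 41, 45, 46, 52, 58, 61, 63]:

lo=0, hi=15, mid=7, arr[mid]=32 -> 32 > 31, search left half
lo=0, hi=6, mid=3, arr[mid]=17 -> 17 < 31, search right half
lo=4, hi=6, mid=5, arr[mid]=26 -> 26 < 31, search right half
lo=6, hi=6, mid=6, arr[mid]=31 -> Found target at index 6!

Binary search finds 31 at index 6 after 4 comparisons. The search repeatedly halves the search space by comparing with the middle element.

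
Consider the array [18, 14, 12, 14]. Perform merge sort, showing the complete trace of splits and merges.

Merge sort trace:

Split: [18, 14, 12, 14] -> [18, 14] and [12, 14]
  Split: [18, 14] -> [18] and [14]
  Merge: [18] + [14] -> [14, 18]
  Split: [12, 14] -> [12] and [14]
  Merge: [12] + [14] -> [12, 14]
Merge: [14, 18] + [12, 14] -> [12, 14, 14, 18]

Final sorted array: [12, 14, 14, 18]

The merge sort proceeds by recursively splitting the array and merging sorted halves.
After all merges, the sorted array is [12, 14, 14, 18].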